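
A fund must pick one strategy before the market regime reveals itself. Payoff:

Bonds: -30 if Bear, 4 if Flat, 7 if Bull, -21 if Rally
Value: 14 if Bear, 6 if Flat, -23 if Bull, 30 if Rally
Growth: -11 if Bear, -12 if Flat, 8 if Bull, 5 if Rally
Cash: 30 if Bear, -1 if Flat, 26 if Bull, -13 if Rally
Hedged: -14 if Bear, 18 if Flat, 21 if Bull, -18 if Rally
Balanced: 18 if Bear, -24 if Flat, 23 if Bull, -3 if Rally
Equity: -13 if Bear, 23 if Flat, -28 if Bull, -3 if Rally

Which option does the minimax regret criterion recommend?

Column bests: Bear=30, Flat=23, Bull=26, Rally=30.
Bonds regrets: 60, 19, 19, 51 → max 60
Value regrets: 16, 17, 49, 0 → max 49
Growth regrets: 41, 35, 18, 25 → max 41
Cash regrets: 0, 24, 0, 43 → max 43
Hedged regrets: 44, 5, 5, 48 → max 48
Balanced regrets: 12, 47, 3, 33 → max 47
Equity regrets: 43, 0, 54, 33 → max 54
Smallest max regret = 41 → Growth.

Growth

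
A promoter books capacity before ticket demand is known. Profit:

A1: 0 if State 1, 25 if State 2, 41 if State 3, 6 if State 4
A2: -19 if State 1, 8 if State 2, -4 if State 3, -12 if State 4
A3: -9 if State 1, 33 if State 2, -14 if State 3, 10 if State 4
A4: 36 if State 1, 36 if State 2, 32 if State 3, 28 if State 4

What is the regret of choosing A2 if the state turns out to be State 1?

55

Best payoff under State 1 is 36.
Regret = 36 − (-19) = 55.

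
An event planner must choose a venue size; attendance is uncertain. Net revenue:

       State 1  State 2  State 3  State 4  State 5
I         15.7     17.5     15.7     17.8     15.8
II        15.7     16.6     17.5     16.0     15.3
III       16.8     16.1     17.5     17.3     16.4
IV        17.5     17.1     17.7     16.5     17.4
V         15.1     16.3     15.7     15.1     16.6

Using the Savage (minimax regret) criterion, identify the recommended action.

IV

Column bests: State 1=17.5, State 2=17.5, State 3=17.7, State 4=17.8, State 5=17.4.
I regrets: 1.8, 0.0, 2.0, 0.0, 1.6 → max 2.0
II regrets: 1.8, 0.9, 0.2, 1.8, 2.1 → max 2.1
III regrets: 0.7, 1.4, 0.2, 0.5, 1.0 → max 1.4
IV regrets: 0.0, 0.4, 0.0, 1.3, 0.0 → max 1.3
V regrets: 2.4, 1.2, 2.0, 2.7, 0.8 → max 2.7
Smallest max regret = 1.3 → IV.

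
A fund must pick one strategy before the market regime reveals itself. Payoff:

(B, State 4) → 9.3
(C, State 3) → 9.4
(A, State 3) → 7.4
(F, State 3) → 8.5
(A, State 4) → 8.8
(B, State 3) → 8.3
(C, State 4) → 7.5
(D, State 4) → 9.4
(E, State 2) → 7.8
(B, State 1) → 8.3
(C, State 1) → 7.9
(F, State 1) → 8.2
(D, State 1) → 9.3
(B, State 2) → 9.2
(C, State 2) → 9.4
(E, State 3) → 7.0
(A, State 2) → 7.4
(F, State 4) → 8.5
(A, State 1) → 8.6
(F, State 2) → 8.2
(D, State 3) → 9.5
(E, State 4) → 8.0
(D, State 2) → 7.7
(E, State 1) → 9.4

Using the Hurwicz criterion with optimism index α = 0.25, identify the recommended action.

B

A: 0.25·8.8 + 0.75·7.4 = 7.75
B: 0.25·9.3 + 0.75·8.3 = 8.55
C: 0.25·9.4 + 0.75·7.5 = 7.975
D: 0.25·9.5 + 0.75·7.7 = 8.15
E: 0.25·9.4 + 0.75·7.0 = 7.6
F: 0.25·8.5 + 0.75·8.2 = 8.275
Highest Hurwicz score = 8.55 → B.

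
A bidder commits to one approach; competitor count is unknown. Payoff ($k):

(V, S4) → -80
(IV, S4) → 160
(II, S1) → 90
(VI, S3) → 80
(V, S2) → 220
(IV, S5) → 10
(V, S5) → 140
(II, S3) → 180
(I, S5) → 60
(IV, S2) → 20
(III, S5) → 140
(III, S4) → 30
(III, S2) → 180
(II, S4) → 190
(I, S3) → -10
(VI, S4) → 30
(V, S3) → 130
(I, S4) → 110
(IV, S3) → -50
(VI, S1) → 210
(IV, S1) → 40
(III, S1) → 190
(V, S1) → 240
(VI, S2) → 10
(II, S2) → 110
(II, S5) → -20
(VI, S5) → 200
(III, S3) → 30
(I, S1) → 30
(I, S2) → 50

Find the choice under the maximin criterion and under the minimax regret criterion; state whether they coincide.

maximin → III; minimax regret → III (agree)

Row minima: I=-10, II=-20, III=30, IV=-50, V=-80, VI=10
Best worst-case = 30 → III.
Column bests: S1=240, S2=220, S3=180, S4=190, S5=200.
I regrets: 210, 170, 190, 80, 140 → max 210
II regrets: 150, 110, 0, 0, 220 → max 220
III regrets: 50, 40, 150, 160, 60 → max 160
IV regrets: 200, 200, 230, 30, 190 → max 230
V regrets: 0, 0, 50, 270, 60 → max 270
VI regrets: 30, 210, 100, 160, 0 → max 210
Smallest max regret = 160 → III.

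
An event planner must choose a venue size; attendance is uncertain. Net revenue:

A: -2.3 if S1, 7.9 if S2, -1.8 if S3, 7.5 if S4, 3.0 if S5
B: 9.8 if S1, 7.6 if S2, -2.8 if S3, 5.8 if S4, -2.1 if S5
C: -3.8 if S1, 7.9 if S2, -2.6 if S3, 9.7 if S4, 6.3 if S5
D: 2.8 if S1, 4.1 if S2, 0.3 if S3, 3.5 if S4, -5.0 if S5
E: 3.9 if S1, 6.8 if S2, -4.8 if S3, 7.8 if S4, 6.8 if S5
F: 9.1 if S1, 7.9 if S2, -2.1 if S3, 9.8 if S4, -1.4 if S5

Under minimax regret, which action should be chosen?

E

Column bests: S1=9.8, S2=7.9, S3=0.3, S4=9.8, S5=6.8.
A regrets: 12.1, 0.0, 2.1, 2.3, 3.8 → max 12.1
B regrets: 0.0, 0.3, 3.1, 4.0, 8.9 → max 8.9
C regrets: 13.6, 0.0, 2.9, 0.1, 0.5 → max 13.6
D regrets: 7.0, 3.8, 0.0, 6.3, 11.8 → max 11.8
E regrets: 5.9, 1.1, 5.1, 2.0, 0.0 → max 5.9
F regrets: 0.7, 0.0, 2.4, 0.0, 8.2 → max 8.2
Smallest max regret = 5.9 → E.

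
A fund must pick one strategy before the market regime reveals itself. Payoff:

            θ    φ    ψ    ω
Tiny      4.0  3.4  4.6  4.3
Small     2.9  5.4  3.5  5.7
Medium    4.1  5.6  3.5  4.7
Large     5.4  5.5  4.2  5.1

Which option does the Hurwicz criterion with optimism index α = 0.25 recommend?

Large

Tiny: 0.25·4.6 + 0.75·3.4 = 3.7
Small: 0.25·5.7 + 0.75·2.9 = 3.6
Medium: 0.25·5.6 + 0.75·3.5 = 4.025
Large: 0.25·5.5 + 0.75·4.2 = 4.525
Highest Hurwicz score = 4.525 → Large.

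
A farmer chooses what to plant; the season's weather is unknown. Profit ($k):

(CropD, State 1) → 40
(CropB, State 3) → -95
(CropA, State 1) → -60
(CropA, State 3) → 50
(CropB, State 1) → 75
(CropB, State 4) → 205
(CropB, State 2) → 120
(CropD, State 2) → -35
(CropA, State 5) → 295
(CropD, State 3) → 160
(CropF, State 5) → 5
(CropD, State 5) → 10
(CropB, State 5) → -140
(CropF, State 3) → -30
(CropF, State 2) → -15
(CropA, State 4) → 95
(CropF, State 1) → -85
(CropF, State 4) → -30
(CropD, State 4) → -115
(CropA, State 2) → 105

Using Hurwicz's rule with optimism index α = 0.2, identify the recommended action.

CropA: 0.2·295 + 0.8·(-60) = 11
CropB: 0.2·205 + 0.8·(-140) = -71
CropF: 0.2·5 + 0.8·(-85) = -67
CropD: 0.2·160 + 0.8·(-115) = -60
Highest Hurwicz score = 11 → CropA.

CropA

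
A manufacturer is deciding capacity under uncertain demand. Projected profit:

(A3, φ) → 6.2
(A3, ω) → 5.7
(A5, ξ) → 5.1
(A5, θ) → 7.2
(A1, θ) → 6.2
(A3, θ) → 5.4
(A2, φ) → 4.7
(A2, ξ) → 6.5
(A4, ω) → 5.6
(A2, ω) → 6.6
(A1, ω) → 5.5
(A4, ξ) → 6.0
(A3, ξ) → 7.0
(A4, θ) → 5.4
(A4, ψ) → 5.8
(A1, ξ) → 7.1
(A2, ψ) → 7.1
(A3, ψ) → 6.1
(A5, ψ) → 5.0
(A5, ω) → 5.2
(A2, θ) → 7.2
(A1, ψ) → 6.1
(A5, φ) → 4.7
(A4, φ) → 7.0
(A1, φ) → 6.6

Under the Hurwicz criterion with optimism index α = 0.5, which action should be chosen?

A1

A1: 0.5·7.1 + 0.5·5.5 = 6.3
A2: 0.5·7.2 + 0.5·4.7 = 5.95
A3: 0.5·7.0 + 0.5·5.4 = 6.2
A4: 0.5·7.0 + 0.5·5.4 = 6.2
A5: 0.5·7.2 + 0.5·4.7 = 5.95
Highest Hurwicz score = 6.3 → A1.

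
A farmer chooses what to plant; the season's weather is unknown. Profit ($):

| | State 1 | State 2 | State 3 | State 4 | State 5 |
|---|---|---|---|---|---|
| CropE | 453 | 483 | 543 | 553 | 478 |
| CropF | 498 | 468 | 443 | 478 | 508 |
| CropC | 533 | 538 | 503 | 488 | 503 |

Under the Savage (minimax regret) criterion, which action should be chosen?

CropC

Column bests: State 1=533, State 2=538, State 3=543, State 4=553, State 5=508.
CropE regrets: 80, 55, 0, 0, 30 → max 80
CropF regrets: 35, 70, 100, 75, 0 → max 100
CropC regrets: 0, 0, 40, 65, 5 → max 65
Smallest max regret = 65 → CropC.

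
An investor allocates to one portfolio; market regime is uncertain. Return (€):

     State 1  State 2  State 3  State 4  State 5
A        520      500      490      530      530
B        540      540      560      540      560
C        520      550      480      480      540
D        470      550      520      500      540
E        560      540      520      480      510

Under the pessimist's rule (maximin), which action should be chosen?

B

Row minima: A=490, B=540, C=480, D=470, E=480
Best worst-case = 540 → B.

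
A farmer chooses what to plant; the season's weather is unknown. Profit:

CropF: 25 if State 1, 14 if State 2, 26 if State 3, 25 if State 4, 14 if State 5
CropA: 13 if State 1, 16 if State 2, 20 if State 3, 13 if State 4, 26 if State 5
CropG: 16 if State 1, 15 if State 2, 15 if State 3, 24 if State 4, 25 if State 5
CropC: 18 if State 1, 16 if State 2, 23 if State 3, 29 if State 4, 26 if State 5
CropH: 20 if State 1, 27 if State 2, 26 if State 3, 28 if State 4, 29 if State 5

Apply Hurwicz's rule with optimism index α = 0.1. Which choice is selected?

CropF: 0.1·26 + 0.9·14 = 15.2
CropA: 0.1·26 + 0.9·13 = 14.3
CropG: 0.1·25 + 0.9·15 = 16
CropC: 0.1·29 + 0.9·16 = 17.3
CropH: 0.1·29 + 0.9·20 = 20.9
Highest Hurwicz score = 20.9 → CropH.

CropH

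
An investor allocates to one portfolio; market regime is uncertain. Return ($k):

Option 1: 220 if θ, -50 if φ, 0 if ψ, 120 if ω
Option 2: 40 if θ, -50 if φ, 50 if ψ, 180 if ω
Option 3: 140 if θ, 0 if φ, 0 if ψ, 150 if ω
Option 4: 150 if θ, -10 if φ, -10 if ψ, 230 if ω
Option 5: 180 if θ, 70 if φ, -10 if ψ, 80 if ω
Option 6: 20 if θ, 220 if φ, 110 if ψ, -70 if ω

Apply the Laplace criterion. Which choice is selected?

Option 4

Row averages: Option 1=72.5, Option 2=55, Option 3=72.5, Option 4=90, Option 5=80, Option 6=70
Highest average = 90 → Option 4.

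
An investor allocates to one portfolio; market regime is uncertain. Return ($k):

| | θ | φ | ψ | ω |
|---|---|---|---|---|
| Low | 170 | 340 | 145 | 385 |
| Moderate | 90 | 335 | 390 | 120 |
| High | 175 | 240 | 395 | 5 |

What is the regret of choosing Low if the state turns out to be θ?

5

Best payoff under θ is 175.
Regret = 175 − 170 = 5.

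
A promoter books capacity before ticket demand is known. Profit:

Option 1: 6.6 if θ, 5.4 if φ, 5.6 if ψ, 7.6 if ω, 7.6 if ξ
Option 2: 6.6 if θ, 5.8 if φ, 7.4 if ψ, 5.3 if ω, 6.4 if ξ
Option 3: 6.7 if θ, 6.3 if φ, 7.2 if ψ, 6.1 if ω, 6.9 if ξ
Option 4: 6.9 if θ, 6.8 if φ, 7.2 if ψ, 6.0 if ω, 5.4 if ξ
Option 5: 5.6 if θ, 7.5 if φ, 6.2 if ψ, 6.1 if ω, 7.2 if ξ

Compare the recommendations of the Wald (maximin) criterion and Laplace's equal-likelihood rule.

maximin → Option 3; laplace → Option 3 (agree)

Row minima: Option 1=5.4, Option 2=5.3, Option 3=6.1, Option 4=5.4, Option 5=5.6
Best worst-case = 6.1 → Option 3.
Row averages: Option 1=6.56, Option 2=6.3, Option 3=6.64, Option 4=6.46, Option 5=6.52
Highest average = 6.64 → Option 3.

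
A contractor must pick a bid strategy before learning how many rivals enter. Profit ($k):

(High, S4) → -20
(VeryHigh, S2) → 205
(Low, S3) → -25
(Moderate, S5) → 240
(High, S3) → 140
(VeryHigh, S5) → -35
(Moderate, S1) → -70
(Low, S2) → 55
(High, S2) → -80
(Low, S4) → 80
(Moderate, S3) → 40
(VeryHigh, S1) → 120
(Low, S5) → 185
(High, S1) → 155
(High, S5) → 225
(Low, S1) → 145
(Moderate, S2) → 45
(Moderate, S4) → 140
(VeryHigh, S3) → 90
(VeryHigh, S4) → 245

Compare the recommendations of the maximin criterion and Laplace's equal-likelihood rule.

maximin → Low; laplace → VeryHigh (disagree)

Row minima: Low=-25, Moderate=-70, High=-80, VeryHigh=-35
Best worst-case = -25 → Low.
Row averages: Low=88, Moderate=79, High=84, VeryHigh=125
Highest average = 125 → VeryHigh.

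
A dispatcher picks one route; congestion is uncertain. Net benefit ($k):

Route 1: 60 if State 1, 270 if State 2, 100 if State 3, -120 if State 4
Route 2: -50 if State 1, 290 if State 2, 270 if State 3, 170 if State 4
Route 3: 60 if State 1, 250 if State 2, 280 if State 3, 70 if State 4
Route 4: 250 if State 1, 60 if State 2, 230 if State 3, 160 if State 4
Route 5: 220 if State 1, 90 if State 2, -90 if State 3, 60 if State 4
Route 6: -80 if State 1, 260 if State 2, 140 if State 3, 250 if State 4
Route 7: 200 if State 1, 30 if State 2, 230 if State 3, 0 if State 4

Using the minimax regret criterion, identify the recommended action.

Route 3

Column bests: State 1=250, State 2=290, State 3=280, State 4=250.
Route 1 regrets: 190, 20, 180, 370 → max 370
Route 2 regrets: 300, 0, 10, 80 → max 300
Route 3 regrets: 190, 40, 0, 180 → max 190
Route 4 regrets: 0, 230, 50, 90 → max 230
Route 5 regrets: 30, 200, 370, 190 → max 370
Route 6 regrets: 330, 30, 140, 0 → max 330
Route 7 regrets: 50, 260, 50, 250 → max 260
Smallest max regret = 190 → Route 3.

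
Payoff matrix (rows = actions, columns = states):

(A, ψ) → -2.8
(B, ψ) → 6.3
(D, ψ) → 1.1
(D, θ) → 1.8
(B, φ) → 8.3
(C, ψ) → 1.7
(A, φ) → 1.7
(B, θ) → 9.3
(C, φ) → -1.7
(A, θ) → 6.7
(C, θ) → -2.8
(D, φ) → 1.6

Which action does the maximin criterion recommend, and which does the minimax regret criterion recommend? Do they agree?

Row minima: A=-2.8, B=6.3, C=-2.8, D=1.1
Best worst-case = 6.3 → B.
Column bests: θ=9.3, φ=8.3, ψ=6.3.
A regrets: 2.6, 6.6, 9.1 → max 9.1
B regrets: 0.0, 0.0, 0.0 → max 0.0
C regrets: 12.1, 10.0, 4.6 → max 12.1
D regrets: 7.5, 6.7, 5.2 → max 7.5
Smallest max regret = 0.0 → B.

maximin → B; minimax regret → B (agree)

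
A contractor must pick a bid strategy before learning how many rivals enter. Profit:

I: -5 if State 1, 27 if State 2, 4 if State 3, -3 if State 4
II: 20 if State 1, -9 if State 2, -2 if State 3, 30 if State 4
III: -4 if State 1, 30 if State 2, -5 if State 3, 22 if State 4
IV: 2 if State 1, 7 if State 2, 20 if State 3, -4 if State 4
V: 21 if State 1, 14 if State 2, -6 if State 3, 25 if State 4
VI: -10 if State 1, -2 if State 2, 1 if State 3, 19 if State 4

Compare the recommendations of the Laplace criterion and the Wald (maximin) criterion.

laplace → V; maximin → IV (disagree)

Row averages: I=5.75, II=9.75, III=10.75, IV=6.25, V=13.5, VI=2
Highest average = 13.5 → V.
Row minima: I=-5, II=-9, III=-5, IV=-4, V=-6, VI=-10
Best worst-case = -4 → IV.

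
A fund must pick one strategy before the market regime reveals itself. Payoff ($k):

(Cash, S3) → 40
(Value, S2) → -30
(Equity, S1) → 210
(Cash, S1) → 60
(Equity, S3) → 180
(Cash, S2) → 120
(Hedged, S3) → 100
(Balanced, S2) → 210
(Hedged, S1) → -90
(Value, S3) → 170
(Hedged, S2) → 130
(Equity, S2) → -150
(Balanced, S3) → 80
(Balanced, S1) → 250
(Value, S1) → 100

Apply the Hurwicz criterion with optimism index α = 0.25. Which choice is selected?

Balanced

Equity: 0.25·210 + 0.75·(-150) = -60
Hedged: 0.25·130 + 0.75·(-90) = -35
Value: 0.25·170 + 0.75·(-30) = 20
Cash: 0.25·120 + 0.75·40 = 60
Balanced: 0.25·250 + 0.75·80 = 122.5
Highest Hurwicz score = 122.5 → Balanced.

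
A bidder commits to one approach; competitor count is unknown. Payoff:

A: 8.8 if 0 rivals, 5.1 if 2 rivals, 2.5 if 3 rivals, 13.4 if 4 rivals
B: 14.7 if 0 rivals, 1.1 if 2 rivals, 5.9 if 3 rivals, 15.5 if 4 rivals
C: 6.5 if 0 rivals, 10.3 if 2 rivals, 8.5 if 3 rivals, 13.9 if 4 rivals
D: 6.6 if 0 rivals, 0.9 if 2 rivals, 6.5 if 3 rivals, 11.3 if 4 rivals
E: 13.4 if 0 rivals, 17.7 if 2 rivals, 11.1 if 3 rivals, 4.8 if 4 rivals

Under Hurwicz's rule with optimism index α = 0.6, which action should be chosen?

A: 0.6·13.4 + 0.4·2.5 = 9.04
B: 0.6·15.5 + 0.4·1.1 = 9.74
C: 0.6·13.9 + 0.4·6.5 = 10.94
D: 0.6·11.3 + 0.4·0.9 = 7.14
E: 0.6·17.7 + 0.4·4.8 = 12.54
Highest Hurwicz score = 12.54 → E.

E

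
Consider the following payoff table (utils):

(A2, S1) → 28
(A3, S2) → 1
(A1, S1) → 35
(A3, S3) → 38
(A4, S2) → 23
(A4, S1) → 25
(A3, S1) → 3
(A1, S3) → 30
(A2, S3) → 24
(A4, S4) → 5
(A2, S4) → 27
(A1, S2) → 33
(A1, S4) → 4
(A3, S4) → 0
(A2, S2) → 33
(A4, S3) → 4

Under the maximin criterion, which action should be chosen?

Row minima: A1=4, A2=24, A3=0, A4=4
Best worst-case = 24 → A2.

A2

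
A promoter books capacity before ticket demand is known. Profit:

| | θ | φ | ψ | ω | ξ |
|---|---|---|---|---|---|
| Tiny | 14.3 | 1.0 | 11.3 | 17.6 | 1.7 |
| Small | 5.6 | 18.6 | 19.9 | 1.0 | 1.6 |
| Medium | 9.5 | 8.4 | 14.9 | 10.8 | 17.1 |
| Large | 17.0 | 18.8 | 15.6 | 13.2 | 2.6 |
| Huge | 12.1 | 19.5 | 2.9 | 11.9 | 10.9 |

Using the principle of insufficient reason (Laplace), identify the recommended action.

Row averages: Tiny=9.18, Small=9.34, Medium=12.14, Large=13.44, Huge=11.46
Highest average = 13.44 → Large.

Large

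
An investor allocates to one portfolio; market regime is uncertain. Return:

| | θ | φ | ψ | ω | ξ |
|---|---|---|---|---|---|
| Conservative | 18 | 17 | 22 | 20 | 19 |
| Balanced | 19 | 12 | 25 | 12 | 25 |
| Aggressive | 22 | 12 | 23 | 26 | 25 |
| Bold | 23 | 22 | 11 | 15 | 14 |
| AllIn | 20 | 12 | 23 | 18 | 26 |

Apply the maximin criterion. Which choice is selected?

Conservative

Row minima: Conservative=17, Balanced=12, Aggressive=12, Bold=11, AllIn=12
Best worst-case = 17 → Conservative.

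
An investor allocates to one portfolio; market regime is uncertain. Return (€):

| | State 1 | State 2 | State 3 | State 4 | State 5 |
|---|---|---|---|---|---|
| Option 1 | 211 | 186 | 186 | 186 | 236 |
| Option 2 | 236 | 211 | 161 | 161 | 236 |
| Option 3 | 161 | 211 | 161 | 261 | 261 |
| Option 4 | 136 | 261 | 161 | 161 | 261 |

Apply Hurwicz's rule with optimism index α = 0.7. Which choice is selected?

Option 1: 0.7·236 + 0.3·186 = 221
Option 2: 0.7·236 + 0.3·161 = 213.5
Option 3: 0.7·261 + 0.3·161 = 231
Option 4: 0.7·261 + 0.3·136 = 223.5
Highest Hurwicz score = 231 → Option 3.

Option 3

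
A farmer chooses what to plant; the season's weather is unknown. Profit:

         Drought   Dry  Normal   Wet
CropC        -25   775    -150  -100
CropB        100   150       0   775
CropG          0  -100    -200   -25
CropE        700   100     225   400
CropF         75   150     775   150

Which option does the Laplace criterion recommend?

Row averages: CropC=125, CropB=256.25, CropG=-81.25, CropE=356.25, CropF=287.5
Highest average = 356.25 → CropE.

CropE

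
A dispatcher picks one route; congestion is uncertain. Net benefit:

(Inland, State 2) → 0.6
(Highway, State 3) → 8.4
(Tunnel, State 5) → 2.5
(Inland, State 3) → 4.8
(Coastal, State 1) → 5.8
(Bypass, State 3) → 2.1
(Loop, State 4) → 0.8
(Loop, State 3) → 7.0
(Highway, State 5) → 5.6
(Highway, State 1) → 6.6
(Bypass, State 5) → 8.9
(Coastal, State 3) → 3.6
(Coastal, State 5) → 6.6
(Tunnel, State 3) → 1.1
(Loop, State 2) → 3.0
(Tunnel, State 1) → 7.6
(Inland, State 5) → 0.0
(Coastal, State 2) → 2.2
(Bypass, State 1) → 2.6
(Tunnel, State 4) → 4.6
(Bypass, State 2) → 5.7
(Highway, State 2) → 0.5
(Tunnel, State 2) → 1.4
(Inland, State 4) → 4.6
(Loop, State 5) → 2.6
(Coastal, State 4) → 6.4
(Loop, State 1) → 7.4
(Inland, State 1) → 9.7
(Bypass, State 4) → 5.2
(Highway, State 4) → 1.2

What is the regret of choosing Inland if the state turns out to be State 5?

8.9

Best payoff under State 5 is 8.9.
Regret = 8.9 − 0.0 = 8.9.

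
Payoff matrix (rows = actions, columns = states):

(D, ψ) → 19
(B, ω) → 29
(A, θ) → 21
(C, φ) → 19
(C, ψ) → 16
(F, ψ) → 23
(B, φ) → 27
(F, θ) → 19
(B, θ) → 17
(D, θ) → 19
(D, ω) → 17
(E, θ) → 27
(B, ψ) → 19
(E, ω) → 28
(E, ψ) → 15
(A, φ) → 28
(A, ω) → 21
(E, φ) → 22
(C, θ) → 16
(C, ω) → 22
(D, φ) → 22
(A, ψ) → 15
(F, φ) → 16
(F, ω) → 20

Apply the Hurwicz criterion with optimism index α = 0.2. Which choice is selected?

B

A: 0.2·28 + 0.8·15 = 17.6
B: 0.2·29 + 0.8·17 = 19.4
C: 0.2·22 + 0.8·16 = 17.2
D: 0.2·22 + 0.8·17 = 18
E: 0.2·28 + 0.8·15 = 17.6
F: 0.2·23 + 0.8·16 = 17.4
Highest Hurwicz score = 19.4 → B.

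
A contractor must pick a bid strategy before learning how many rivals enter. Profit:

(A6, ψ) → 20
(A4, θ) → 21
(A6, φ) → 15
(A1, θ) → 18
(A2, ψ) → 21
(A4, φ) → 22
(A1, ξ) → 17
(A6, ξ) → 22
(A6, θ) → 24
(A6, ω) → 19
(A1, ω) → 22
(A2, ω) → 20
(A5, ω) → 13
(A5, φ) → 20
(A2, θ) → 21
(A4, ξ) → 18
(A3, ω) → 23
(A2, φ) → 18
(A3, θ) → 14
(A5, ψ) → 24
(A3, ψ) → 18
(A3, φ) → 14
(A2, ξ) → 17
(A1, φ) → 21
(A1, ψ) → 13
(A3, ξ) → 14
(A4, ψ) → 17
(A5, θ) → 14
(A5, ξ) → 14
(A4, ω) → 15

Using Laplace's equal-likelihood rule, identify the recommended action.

Row averages: A1=18.2, A2=19.4, A3=16.6, A4=18.6, A5=17, A6=20
Highest average = 20 → A6.

A6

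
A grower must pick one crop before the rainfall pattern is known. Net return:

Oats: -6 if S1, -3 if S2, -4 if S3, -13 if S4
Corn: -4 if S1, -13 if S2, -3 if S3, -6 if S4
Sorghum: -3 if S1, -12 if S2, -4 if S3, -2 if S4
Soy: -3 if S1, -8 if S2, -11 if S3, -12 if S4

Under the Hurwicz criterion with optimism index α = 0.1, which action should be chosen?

Oats: 0.1·(-3) + 0.9·(-13) = -12
Corn: 0.1·(-3) + 0.9·(-13) = -12
Sorghum: 0.1·(-2) + 0.9·(-12) = -11
Soy: 0.1·(-3) + 0.9·(-12) = -11.1
Highest Hurwicz score = -11 → Sorghum.

Sorghum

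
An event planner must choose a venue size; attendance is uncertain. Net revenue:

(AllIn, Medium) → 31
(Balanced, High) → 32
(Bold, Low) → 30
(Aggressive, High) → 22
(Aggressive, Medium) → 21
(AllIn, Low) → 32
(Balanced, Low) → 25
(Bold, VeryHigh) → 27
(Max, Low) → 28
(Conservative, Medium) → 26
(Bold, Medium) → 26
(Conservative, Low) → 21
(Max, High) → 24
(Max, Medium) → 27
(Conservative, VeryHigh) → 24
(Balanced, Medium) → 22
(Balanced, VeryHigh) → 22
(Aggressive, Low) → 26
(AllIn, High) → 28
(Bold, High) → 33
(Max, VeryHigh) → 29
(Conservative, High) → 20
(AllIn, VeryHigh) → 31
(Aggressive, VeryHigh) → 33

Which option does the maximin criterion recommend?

Row minima: Conservative=20, Balanced=22, Aggressive=21, Bold=26, AllIn=28, Max=24
Best worst-case = 28 → AllIn.

AllIn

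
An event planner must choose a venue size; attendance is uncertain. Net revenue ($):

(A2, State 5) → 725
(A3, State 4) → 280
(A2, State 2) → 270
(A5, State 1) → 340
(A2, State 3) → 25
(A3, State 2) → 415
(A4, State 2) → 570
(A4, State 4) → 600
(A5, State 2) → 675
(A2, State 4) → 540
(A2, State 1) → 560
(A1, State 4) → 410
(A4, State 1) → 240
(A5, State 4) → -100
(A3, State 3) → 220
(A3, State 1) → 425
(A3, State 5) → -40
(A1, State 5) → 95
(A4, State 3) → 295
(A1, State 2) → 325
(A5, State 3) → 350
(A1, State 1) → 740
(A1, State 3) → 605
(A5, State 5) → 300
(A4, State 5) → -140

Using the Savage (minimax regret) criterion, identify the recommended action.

Column bests: State 1=740, State 2=675, State 3=605, State 4=600, State 5=725.
A1 regrets: 0, 350, 0, 190, 630 → max 630
A2 regrets: 180, 405, 580, 60, 0 → max 580
A3 regrets: 315, 260, 385, 320, 765 → max 765
A4 regrets: 500, 105, 310, 0, 865 → max 865
A5 regrets: 400, 0, 255, 700, 425 → max 700
Smallest max regret = 580 → A2.

A2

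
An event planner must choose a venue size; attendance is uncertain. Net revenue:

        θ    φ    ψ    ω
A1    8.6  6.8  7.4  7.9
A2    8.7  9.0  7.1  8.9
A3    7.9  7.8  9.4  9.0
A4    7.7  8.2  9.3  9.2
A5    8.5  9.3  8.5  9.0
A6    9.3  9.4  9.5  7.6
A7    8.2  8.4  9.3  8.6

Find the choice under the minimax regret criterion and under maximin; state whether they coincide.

Column bests: θ=9.3, φ=9.4, ψ=9.5, ω=9.2.
A1 regrets: 0.7, 2.6, 2.1, 1.3 → max 2.6
A2 regrets: 0.6, 0.4, 2.4, 0.3 → max 2.4
A3 regrets: 1.4, 1.6, 0.1, 0.2 → max 1.6
A4 regrets: 1.6, 1.2, 0.2, 0.0 → max 1.6
A5 regrets: 0.8, 0.1, 1.0, 0.2 → max 1.0
A6 regrets: 0.0, 0.0, 0.0, 1.6 → max 1.6
A7 regrets: 1.1, 1.0, 0.2, 0.6 → max 1.1
Smallest max regret = 1.0 → A5.
Row minima: A1=6.8, A2=7.1, A3=7.8, A4=7.7, A5=8.5, A6=7.6, A7=8.2
Best worst-case = 8.5 → A5.

minimax regret → A5; maximin → A5 (agree)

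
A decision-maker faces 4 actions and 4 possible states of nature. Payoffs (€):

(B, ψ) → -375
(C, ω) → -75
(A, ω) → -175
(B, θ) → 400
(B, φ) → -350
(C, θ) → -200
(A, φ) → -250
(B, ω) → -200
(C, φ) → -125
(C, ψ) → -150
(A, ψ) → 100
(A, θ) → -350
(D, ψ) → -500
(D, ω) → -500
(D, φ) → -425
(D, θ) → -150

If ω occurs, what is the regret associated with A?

Best payoff under ω is -75.
Regret = -75 − (-175) = 100.

100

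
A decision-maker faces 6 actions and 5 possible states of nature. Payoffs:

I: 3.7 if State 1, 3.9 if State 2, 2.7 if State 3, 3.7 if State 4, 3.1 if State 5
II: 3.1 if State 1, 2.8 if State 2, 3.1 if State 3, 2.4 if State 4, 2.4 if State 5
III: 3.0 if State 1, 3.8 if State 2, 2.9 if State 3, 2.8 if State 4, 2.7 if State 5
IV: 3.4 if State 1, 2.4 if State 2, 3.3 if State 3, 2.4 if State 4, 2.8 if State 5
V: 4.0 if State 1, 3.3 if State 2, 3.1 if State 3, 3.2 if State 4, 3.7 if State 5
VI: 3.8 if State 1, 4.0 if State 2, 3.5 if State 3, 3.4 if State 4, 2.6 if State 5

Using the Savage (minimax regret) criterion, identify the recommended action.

V

Column bests: State 1=4.0, State 2=4.0, State 3=3.5, State 4=3.7, State 5=3.7.
I regrets: 0.3, 0.1, 0.8, 0.0, 0.6 → max 0.8
II regrets: 0.9, 1.2, 0.4, 1.3, 1.3 → max 1.3
III regrets: 1.0, 0.2, 0.6, 0.9, 1.0 → max 1.0
IV regrets: 0.6, 1.6, 0.2, 1.3, 0.9 → max 1.6
V regrets: 0.0, 0.7, 0.4, 0.5, 0.0 → max 0.7
VI regrets: 0.2, 0.0, 0.0, 0.3, 1.1 → max 1.1
Smallest max regret = 0.7 → V.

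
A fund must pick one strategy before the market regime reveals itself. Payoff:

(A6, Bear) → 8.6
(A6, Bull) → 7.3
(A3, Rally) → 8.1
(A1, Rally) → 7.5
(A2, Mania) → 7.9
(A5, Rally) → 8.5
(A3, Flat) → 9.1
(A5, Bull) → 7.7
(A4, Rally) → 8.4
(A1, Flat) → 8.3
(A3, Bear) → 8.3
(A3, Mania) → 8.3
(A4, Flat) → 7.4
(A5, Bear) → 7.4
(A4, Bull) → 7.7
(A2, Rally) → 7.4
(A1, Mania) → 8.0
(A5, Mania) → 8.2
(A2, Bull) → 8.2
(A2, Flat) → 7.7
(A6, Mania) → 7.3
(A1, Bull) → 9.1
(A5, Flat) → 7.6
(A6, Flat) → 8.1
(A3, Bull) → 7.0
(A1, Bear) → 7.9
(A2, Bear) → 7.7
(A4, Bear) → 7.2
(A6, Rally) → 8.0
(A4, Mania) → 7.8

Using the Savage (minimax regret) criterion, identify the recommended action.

A1

Column bests: Bear=8.6, Flat=9.1, Bull=9.1, Rally=8.5, Mania=8.3.
A1 regrets: 0.7, 0.8, 0.0, 1.0, 0.3 → max 1.0
A2 regrets: 0.9, 1.4, 0.9, 1.1, 0.4 → max 1.4
A3 regrets: 0.3, 0.0, 2.1, 0.4, 0.0 → max 2.1
A4 regrets: 1.4, 1.7, 1.4, 0.1, 0.5 → max 1.7
A5 regrets: 1.2, 1.5, 1.4, 0.0, 0.1 → max 1.5
A6 regrets: 0.0, 1.0, 1.8, 0.5, 1.0 → max 1.8
Smallest max regret = 1.0 → A1.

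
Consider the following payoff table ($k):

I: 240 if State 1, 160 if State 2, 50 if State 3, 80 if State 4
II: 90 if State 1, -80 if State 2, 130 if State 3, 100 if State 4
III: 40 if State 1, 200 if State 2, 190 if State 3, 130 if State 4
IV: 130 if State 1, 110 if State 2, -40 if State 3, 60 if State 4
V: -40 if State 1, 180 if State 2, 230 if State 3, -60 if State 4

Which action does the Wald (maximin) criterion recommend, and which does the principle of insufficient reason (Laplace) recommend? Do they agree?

maximin → I; laplace → III (disagree)

Row minima: I=50, II=-80, III=40, IV=-40, V=-60
Best worst-case = 50 → I.
Row averages: I=132.5, II=60, III=140, IV=65, V=77.5
Highest average = 140 → III.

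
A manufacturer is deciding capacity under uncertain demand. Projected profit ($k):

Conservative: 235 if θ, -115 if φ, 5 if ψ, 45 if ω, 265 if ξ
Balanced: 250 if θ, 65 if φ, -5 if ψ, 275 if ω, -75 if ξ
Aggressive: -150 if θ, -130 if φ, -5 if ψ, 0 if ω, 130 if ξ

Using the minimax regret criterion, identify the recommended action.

Conservative

Column bests: θ=250, φ=65, ψ=5, ω=275, ξ=265.
Conservative regrets: 15, 180, 0, 230, 0 → max 230
Balanced regrets: 0, 0, 10, 0, 340 → max 340
Aggressive regrets: 400, 195, 10, 275, 135 → max 400
Smallest max regret = 230 → Conservative.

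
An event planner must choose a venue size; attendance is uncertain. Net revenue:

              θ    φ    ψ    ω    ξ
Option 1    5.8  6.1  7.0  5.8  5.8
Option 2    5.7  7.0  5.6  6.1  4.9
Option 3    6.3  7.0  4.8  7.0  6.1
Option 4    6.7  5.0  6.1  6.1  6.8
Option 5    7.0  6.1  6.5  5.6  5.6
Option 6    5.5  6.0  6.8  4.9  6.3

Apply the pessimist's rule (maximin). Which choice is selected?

Option 1

Row minima: Option 1=5.8, Option 2=4.9, Option 3=4.8, Option 4=5.0, Option 5=5.6, Option 6=4.9
Best worst-case = 5.8 → Option 1.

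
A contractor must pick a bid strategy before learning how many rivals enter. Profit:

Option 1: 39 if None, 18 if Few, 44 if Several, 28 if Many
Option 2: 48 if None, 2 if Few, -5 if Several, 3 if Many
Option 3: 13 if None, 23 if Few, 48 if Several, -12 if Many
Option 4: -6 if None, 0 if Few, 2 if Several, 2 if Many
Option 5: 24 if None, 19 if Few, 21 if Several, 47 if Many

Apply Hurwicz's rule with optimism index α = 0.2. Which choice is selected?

Option 1: 0.2·44 + 0.8·18 = 23.2
Option 2: 0.2·48 + 0.8·(-5) = 5.6
Option 3: 0.2·48 + 0.8·(-12) = 0
Option 4: 0.2·2 + 0.8·(-6) = -4.4
Option 5: 0.2·47 + 0.8·19 = 24.6
Highest Hurwicz score = 24.6 → Option 5.

Option 5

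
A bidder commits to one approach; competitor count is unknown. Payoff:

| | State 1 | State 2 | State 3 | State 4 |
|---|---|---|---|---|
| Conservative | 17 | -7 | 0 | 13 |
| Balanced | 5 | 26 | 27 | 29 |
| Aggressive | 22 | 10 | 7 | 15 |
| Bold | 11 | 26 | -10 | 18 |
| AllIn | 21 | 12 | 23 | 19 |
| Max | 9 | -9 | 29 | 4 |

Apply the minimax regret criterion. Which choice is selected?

Column bests: State 1=22, State 2=26, State 3=29, State 4=29.
Conservative regrets: 5, 33, 29, 16 → max 33
Balanced regrets: 17, 0, 2, 0 → max 17
Aggressive regrets: 0, 16, 22, 14 → max 22
Bold regrets: 11, 0, 39, 11 → max 39
AllIn regrets: 1, 14, 6, 10 → max 14
Max regrets: 13, 35, 0, 25 → max 35
Smallest max regret = 14 → AllIn.

AllIn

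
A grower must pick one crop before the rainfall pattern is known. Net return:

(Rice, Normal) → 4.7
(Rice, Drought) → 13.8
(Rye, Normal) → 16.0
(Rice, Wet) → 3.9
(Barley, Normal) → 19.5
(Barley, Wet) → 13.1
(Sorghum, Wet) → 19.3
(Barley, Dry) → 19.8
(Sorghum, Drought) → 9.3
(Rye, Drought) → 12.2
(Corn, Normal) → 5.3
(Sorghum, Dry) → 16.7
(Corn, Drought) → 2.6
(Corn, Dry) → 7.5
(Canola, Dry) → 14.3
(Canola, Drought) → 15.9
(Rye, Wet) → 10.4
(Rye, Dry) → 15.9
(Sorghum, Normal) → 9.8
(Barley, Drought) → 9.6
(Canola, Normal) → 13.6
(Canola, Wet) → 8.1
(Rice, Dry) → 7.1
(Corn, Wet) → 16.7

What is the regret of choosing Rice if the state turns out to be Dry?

12.7

Best payoff under Dry is 19.8.
Regret = 19.8 − 7.1 = 12.7.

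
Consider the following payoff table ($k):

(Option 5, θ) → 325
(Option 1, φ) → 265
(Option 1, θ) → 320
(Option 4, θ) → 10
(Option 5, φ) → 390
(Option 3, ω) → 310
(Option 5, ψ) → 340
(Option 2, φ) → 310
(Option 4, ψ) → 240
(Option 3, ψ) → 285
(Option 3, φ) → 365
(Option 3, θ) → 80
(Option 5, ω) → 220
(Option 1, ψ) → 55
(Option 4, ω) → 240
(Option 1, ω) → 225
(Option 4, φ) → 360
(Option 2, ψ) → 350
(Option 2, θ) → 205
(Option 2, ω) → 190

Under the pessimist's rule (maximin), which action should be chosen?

Option 5

Row minima: Option 1=55, Option 2=190, Option 3=80, Option 4=10, Option 5=220
Best worst-case = 220 → Option 5.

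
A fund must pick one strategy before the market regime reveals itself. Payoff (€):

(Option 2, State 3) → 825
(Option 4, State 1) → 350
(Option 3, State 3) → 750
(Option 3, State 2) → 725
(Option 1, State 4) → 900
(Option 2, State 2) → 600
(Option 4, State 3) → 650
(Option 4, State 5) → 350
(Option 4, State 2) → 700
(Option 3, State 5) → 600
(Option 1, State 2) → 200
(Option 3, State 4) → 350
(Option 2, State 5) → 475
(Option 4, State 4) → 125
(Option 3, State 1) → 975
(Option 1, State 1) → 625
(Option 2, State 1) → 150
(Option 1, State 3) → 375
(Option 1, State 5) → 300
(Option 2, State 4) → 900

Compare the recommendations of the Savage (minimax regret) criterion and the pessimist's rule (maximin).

Column bests: State 1=975, State 2=725, State 3=825, State 4=900, State 5=600.
Option 1 regrets: 350, 525, 450, 0, 300 → max 525
Option 2 regrets: 825, 125, 0, 0, 125 → max 825
Option 3 regrets: 0, 0, 75, 550, 0 → max 550
Option 4 regrets: 625, 25, 175, 775, 250 → max 775
Smallest max regret = 525 → Option 1.
Row minima: Option 1=200, Option 2=150, Option 3=350, Option 4=125
Best worst-case = 350 → Option 3.

minimax regret → Option 1; maximin → Option 3 (disagree)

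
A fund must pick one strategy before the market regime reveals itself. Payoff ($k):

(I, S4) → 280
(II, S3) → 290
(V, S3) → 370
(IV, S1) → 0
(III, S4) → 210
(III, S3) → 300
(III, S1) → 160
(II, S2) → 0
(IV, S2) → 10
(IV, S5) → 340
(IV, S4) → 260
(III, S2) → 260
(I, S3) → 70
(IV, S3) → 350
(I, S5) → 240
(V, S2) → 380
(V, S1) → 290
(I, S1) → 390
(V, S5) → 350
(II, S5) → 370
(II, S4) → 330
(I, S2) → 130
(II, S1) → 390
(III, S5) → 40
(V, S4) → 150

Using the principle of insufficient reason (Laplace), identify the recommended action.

V

Row averages: I=222, II=276, III=194, IV=192, V=308
Highest average = 308 → V.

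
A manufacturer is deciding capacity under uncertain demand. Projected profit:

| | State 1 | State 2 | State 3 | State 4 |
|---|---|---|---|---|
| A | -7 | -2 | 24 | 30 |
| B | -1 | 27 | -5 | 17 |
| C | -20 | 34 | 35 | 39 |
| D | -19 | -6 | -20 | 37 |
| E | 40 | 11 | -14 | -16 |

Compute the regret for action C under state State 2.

0

Best payoff under State 2 is 34.
Regret = 34 − 34 = 0.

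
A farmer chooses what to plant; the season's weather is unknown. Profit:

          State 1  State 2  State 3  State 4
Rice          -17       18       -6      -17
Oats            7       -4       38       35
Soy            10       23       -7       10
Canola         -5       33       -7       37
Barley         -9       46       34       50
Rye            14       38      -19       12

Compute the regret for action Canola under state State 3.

45

Best payoff under State 3 is 38.
Regret = 38 − (-7) = 45.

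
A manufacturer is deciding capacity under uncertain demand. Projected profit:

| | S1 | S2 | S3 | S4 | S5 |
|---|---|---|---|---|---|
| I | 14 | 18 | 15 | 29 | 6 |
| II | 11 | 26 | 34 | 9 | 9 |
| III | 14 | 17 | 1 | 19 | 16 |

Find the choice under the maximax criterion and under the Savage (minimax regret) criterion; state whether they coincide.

Row maxima: I=29, II=34, III=19
Best best-case = 34 → II.
Column bests: S1=14, S2=26, S3=34, S4=29, S5=16.
I regrets: 0, 8, 19, 0, 10 → max 19
II regrets: 3, 0, 0, 20, 7 → max 20
III regrets: 0, 9, 33, 10, 0 → max 33
Smallest max regret = 19 → I.

maximax → II; minimax regret → I (disagree)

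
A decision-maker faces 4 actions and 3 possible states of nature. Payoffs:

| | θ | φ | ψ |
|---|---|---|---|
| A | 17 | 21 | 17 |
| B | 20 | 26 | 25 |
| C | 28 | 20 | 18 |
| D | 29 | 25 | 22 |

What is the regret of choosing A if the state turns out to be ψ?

Best payoff under ψ is 25.
Regret = 25 − 17 = 8.

8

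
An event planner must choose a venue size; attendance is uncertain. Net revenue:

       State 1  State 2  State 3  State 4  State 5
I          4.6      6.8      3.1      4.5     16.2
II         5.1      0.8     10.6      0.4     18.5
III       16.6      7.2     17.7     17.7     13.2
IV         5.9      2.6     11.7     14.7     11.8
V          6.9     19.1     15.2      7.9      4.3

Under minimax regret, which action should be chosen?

Column bests: State 1=16.6, State 2=19.1, State 3=17.7, State 4=17.7, State 5=18.5.
I regrets: 12.0, 12.3, 14.6, 13.2, 2.3 → max 14.6
II regrets: 11.5, 18.3, 7.1, 17.3, 0.0 → max 18.3
III regrets: 0.0, 11.9, 0.0, 0.0, 5.3 → max 11.9
IV regrets: 10.7, 16.5, 6.0, 3.0, 6.7 → max 16.5
V regrets: 9.7, 0.0, 2.5, 9.8, 14.2 → max 14.2
Smallest max regret = 11.9 → III.

III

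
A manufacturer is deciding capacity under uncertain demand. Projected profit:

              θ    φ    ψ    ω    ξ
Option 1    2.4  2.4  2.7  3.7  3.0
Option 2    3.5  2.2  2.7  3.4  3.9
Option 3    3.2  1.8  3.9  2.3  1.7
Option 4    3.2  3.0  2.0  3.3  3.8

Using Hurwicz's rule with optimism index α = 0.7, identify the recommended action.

Option 2

Option 1: 0.7·3.7 + 0.3·2.4 = 3.31
Option 2: 0.7·3.9 + 0.3·2.2 = 3.39
Option 3: 0.7·3.9 + 0.3·1.7 = 3.24
Option 4: 0.7·3.8 + 0.3·2.0 = 3.26
Highest Hurwicz score = 3.39 → Option 2.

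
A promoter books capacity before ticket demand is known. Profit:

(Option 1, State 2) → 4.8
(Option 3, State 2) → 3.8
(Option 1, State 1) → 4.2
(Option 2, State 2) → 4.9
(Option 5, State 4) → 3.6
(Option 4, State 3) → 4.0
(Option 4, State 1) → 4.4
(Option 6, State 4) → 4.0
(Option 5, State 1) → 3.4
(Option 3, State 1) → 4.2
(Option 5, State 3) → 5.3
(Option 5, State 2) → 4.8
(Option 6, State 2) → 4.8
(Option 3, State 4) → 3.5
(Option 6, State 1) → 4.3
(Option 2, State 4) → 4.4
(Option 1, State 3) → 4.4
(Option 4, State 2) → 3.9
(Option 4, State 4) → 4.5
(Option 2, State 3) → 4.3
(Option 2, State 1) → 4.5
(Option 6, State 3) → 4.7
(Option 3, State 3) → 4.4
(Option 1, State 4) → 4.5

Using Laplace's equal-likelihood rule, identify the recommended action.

Row averages: Option 1=4.475, Option 2=4.525, Option 3=3.975, Option 4=4.2, Option 5=4.275, Option 6=4.45
Highest average = 4.525 → Option 2.

Option 2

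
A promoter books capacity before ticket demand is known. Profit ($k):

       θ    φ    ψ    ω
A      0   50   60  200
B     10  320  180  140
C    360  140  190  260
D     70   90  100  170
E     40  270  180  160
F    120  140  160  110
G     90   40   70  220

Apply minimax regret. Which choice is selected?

C

Column bests: θ=360, φ=320, ψ=190, ω=260.
A regrets: 360, 270, 130, 60 → max 360
B regrets: 350, 0, 10, 120 → max 350
C regrets: 0, 180, 0, 0 → max 180
D regrets: 290, 230, 90, 90 → max 290
E regrets: 320, 50, 10, 100 → max 320
F regrets: 240, 180, 30, 150 → max 240
G regrets: 270, 280, 120, 40 → max 280
Smallest max regret = 180 → C.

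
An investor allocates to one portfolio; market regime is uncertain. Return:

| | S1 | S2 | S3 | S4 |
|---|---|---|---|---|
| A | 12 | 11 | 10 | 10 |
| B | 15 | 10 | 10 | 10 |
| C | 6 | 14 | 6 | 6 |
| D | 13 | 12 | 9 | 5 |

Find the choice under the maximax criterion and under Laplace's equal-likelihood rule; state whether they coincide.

Row maxima: A=12, B=15, C=14, D=13
Best best-case = 15 → B.
Row averages: A=10.75, B=11.25, C=8, D=9.75
Highest average = 11.25 → B.

maximax → B; laplace → B (agree)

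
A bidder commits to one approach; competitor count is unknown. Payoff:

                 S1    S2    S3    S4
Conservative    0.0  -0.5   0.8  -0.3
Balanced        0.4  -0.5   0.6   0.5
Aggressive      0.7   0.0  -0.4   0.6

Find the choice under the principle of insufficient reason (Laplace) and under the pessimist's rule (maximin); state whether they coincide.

Row averages: Conservative=0, Balanced=0.25, Aggressive=0.225
Highest average = 0.25 → Balanced.
Row minima: Conservative=-0.5, Balanced=-0.5, Aggressive=-0.4
Best worst-case = -0.4 → Aggressive.

laplace → Balanced; maximin → Aggressive (disagree)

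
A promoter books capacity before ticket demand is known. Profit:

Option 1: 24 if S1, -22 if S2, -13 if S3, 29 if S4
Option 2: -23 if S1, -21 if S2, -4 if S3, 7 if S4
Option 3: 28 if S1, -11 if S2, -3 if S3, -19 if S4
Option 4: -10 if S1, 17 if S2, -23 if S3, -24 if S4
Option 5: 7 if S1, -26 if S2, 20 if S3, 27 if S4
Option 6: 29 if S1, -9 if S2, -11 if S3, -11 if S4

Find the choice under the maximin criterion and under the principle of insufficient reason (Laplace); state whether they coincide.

maximin → Option 6; laplace → Option 5 (disagree)

Row minima: Option 1=-22, Option 2=-23, Option 3=-19, Option 4=-24, Option 5=-26, Option 6=-11
Best worst-case = -11 → Option 6.
Row averages: Option 1=4.5, Option 2=-10.25, Option 3=-1.25, Option 4=-10, Option 5=7, Option 6=-0.5
Highest average = 7 → Option 5.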